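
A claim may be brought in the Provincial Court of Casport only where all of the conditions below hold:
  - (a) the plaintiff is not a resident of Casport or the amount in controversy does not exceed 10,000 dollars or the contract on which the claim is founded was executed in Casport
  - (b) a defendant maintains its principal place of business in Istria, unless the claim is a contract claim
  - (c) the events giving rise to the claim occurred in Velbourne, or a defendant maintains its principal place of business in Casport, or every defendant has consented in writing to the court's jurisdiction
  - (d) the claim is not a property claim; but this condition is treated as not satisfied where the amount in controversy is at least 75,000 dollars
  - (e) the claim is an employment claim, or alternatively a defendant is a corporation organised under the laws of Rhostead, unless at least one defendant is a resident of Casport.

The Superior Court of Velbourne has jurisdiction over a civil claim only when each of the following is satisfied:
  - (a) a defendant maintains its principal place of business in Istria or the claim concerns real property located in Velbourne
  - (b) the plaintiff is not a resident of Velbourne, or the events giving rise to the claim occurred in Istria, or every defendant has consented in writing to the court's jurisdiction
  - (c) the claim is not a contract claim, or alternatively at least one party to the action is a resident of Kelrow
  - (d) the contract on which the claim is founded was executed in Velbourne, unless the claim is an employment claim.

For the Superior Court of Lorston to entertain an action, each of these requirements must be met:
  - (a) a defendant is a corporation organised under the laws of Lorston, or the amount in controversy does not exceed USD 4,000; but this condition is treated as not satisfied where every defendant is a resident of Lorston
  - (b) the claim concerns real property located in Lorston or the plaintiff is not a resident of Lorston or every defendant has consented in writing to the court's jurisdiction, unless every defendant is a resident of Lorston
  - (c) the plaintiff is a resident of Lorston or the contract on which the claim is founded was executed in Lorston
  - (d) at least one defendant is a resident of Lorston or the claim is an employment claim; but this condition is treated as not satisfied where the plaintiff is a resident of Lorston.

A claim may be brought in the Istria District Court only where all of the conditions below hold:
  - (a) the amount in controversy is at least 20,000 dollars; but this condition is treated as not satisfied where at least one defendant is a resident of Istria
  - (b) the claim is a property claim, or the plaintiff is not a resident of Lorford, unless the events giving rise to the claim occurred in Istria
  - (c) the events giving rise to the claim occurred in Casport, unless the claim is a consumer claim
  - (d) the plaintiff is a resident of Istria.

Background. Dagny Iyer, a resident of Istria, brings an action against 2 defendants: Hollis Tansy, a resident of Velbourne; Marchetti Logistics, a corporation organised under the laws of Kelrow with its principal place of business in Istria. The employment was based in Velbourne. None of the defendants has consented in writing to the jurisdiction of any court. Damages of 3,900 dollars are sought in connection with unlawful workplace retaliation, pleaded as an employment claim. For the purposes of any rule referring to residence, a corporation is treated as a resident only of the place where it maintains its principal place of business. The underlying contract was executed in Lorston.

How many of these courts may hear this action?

The Provincial Court of Casport:
  (a) The plaintiff resides in Istria, which is not Casport, so one alternative holds. Met.
  (b) Marchetti Logistics has its principal place of business in Istria. Condition met.
  (c) The operative events occurred in Velbourne, so this disjunct is met. Condition met.
  (d) The claim is an employment claim, not a property claim. The exception is not triggered, since the amount in controversy is 3,900 dollars, below the 75,000 dollars floor. Satisfied.
  (e) The claim is an employment claim, so this disjunct is met. Met.
  → Every requirement is satisfied — jurisdiction.
The Superior Court of Velbourne:
  (a) Marchetti Logistics has its principal place of business in Istria, so one alternative holds. Condition met.
  (b) The plaintiff resides in Istria, which is not Velbourne — that alternative is enough. Satisfied.
  (c) The claim is an employment claim, not a contract claim, so this disjunct is met. Satisfied.
  (d) The contract was executed in Lorston, not Velbourne. The proviso rescues it, though: the claim is an employment claim. Satisfied.
  → Every requirement is satisfied — jurisdiction.
The Superior Court of Lorston:
  (a) The amount in controversy is 3,900 dollars, within the USD 4,000 ceiling, which satisfies one of the alternatives. And the carve-out is inapplicable — the defendants reside as follows — Hollis Tansy in Velbourne, Marchetti Logistics in Istria — not all in Lorston. Condition met.
  (b) The plaintiff resides in Istria, which is not Lorston, which satisfies one of the alternatives. Satisfied.
  (c) The contract was executed in Lorston, which satisfies one of the alternatives. Satisfied.
  (d) The claim is an employment claim, so one alternative holds. The exception is not triggered, since the plaintiff resides in Istria, not Lorston. Satisfied.
  → Jurisdiction lies.
The Istria District Court:
  (a) The amount in controversy is USD 3,900, below the 20,000 dollars floor. Fails.
  (b) The plaintiff resides in Istria, which is not Lorford, so one alternative holds. Condition met.
  (c) The operative events occurred in Velbourne, not Casport. The proviso offers no rescue either, since the claim is an employment claim, not a consumer claim. Fails.
  (d) The plaintiff resides in Istria. Satisfied.
  → At least one condition fails; no jurisdiction.
Courts with jurisdiction: the Provincial Court of Casport, the Superior Court of Velbourne, the Superior Court of Lorston — 3 in total.

3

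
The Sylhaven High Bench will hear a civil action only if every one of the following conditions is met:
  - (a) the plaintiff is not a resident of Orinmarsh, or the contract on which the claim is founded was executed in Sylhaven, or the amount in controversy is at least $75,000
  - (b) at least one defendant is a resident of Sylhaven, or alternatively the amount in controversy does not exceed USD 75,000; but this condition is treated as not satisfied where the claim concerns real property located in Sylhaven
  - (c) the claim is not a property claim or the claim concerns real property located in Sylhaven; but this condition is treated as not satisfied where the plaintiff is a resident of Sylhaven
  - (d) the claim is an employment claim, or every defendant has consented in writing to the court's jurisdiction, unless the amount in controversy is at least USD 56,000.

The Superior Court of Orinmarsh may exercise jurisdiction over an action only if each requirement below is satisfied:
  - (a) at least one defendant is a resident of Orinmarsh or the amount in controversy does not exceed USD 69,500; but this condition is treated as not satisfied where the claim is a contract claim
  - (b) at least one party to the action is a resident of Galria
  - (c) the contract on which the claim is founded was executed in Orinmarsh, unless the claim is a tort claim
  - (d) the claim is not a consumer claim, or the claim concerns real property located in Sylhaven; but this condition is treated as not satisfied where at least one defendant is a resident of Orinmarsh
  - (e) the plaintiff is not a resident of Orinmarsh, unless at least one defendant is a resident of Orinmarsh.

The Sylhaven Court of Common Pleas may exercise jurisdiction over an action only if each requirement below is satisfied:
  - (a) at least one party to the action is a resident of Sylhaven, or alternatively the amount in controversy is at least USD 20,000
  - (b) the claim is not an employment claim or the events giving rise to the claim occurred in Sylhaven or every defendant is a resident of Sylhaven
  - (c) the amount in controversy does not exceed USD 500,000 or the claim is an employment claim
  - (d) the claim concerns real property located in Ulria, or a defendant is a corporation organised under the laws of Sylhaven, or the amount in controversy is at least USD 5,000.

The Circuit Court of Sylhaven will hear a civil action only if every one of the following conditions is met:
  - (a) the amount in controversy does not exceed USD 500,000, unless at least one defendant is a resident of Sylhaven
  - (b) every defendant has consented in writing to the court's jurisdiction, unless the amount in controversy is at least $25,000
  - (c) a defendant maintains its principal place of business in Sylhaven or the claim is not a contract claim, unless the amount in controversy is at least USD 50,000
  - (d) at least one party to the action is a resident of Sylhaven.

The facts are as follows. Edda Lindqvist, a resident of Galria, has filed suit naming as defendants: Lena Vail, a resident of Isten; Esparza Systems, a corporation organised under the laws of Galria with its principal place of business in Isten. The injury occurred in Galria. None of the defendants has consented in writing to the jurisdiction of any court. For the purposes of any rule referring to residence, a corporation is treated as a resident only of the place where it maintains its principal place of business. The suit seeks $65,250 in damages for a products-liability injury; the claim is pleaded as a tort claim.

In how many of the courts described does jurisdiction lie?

3

The Sylhaven High Bench:
  (a) The plaintiff resides in Galria, which is not Orinmarsh — that alternative is enough. Condition met.
  (b) The amount in controversy is $65,250, within the USD 75,000 ceiling — that alternative is enough. And the carve-out is inapplicable — the claim does not concern real property. Condition met.
  (c) The claim is a tort claim, not a property claim, so one alternative holds. The carve-out does not apply: the plaintiff resides in Galria, not Sylhaven. Satisfied.
  (d) The claim is a tort claim, not an employment claim; no such written consent has been filed — no alternative holds. But the amount in controversy is USD 65,250, which meets the $56,000 floor, and the 'unless' clause therefore excuses the requirement. Satisfied.
  → The court has jurisdiction.
The Superior Court of Orinmarsh:
  (a) The amount in controversy is 65,250 dollars, within the $69,500 ceiling — that alternative is enough. The carve-out does not apply: the claim is a tort claim, not a contract claim. Condition met.
  (b) Edda Lindqvist resides in Galria. Condition met.
  (c) No contract (and hence no place of execution) is alleged. The proviso rescues it, though: the claim is a tort claim. Condition met.
  (d) The claim is a tort claim, not a consumer claim, so this disjunct is met. And the carve-out is inapplicable — no defendant resides in Orinmarsh (they reside in Isten, Isten). Satisfied.
  (e) The plaintiff resides in Galria, which is not Orinmarsh. Satisfied.
  → Every requirement is satisfied — jurisdiction.
The Sylhaven Court of Common Pleas:
  (a) The amount in controversy is 65,250 dollars, which meets the 20,000 dollars floor, so this disjunct is met. Condition met.
  (b) The claim is a tort claim, not an employment claim — that alternative is enough. Satisfied.
  (c) The amount in controversy is 65,250 dollars, within the $500,000 ceiling — that alternative is enough. Met.
  (d) The amount in controversy is 65,250 dollars, which meets the USD 5,000 floor, so this disjunct is met. Condition met.
  → Jurisdiction lies.
The Circuit Court of Sylhaven:
  (a) The amount in controversy is 65,250 dollars, within the USD 500,000 ceiling. Condition met.
  (b) No such written consent has been filed. The proviso rescues it, though: the amount in controversy is 65,250 dollars, which meets the $25,000 floor. Satisfied.
  (c) The claim is a tort claim, not a contract claim, which satisfies one of the alternatives. Satisfied.
  (d) No party resides in Sylhaven. Not met.
  → No jurisdiction.
Courts with jurisdiction: the Sylhaven High Bench, the Superior Court of Orinmarsh, the Sylhaven Court of Common Pleas — 3 in total.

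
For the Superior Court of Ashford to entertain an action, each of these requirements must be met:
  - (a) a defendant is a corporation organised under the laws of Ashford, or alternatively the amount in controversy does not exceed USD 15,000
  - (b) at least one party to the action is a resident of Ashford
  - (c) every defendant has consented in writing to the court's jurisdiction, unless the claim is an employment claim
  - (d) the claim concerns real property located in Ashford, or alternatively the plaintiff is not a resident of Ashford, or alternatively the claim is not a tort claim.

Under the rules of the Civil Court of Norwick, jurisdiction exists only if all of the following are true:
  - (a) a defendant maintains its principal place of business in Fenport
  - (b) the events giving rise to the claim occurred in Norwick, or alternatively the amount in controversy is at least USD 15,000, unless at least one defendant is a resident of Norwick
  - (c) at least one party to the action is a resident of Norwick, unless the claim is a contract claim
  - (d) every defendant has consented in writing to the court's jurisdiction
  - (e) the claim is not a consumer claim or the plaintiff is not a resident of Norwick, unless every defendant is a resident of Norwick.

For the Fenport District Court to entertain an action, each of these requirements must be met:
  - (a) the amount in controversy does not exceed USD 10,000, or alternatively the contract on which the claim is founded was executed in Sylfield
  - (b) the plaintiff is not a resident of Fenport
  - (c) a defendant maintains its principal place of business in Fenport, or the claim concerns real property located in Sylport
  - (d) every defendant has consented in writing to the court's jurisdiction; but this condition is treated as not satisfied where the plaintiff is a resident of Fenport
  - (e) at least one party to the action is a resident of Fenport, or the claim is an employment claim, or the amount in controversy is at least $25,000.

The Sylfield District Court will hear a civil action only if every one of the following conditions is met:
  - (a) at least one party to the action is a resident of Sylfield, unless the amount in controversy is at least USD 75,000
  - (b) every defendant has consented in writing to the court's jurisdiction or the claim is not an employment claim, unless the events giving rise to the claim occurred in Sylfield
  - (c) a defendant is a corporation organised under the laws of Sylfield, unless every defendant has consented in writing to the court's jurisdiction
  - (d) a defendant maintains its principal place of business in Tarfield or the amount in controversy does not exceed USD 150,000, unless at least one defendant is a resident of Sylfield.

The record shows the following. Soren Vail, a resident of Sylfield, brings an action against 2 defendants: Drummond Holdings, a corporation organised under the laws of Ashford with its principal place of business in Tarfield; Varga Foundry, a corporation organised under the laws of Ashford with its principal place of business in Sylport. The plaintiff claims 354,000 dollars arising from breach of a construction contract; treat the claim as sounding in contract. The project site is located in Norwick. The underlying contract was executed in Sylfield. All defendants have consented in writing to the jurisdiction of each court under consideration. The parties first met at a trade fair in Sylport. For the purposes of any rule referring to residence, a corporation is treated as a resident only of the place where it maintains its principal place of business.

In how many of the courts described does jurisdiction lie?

1

The Superior Court of Ashford:
  (a) Drummond Holdings is organised under the laws of Ashford, so one alternative holds. Condition met.
  (b) No party resides in Ashford. Not met.
  (c) Every defendant has filed written consent. Met.
  (d) The plaintiff resides in Sylfield, which is not Ashford — that alternative is enough. Satisfied.
  → Not every requirement is met — no jurisdiction.
The Civil Court of Norwick:
  (a) The corporate defendant(s) have their principal place of business in Sylport, Tarfield, not Fenport. Not met.
  (b) The operative events occurred in Norwick, so one alternative holds. Condition met.
  (c) No party resides in Norwick. But the claim is a contract claim, and the 'unless' clause therefore excuses the requirement. Met.
  (d) Every defendant has filed written consent. Met.
  (e) The claim is a contract claim, not a consumer claim, so this disjunct is met. Met.
  → No jurisdiction.
The Fenport District Court:
  (a) The contract was executed in Sylfield, so this disjunct is met. Satisfied.
  (b) The plaintiff resides in Sylfield, which is not Fenport. Met.
  (c) The corporate defendant(s) have their principal place of business in Sylport, Tarfield, not Fenport; the claim does not concern real property — no alternative holds. Not met.
  (d) Every defendant has filed written consent. And the carve-out is inapplicable — the plaintiff resides in Sylfield, not Fenport. Met.
  (e) The amount in controversy is $354,000, which meets the 25,000 dollars floor, so one alternative holds. Condition met.
  → The court lacks jurisdiction.
The Sylfield District Court:
  (a) Soren Vail resides in Sylfield. Satisfied.
  (b) Every defendant has filed written consent, so this disjunct is met. Met.
  (c) The corporate defendant(s) are organised in Ashford, not Sylfield. However, every defendant has filed written consent, so the 'unless' proviso supplies this condition. Met.
  (d) Drummond Holdings has its principal place of business in Tarfield, which satisfies one of the alternatives. Met.
  → Every requirement is satisfied — jurisdiction.
Courts with jurisdiction: the Sylfield District Court — 1 in total.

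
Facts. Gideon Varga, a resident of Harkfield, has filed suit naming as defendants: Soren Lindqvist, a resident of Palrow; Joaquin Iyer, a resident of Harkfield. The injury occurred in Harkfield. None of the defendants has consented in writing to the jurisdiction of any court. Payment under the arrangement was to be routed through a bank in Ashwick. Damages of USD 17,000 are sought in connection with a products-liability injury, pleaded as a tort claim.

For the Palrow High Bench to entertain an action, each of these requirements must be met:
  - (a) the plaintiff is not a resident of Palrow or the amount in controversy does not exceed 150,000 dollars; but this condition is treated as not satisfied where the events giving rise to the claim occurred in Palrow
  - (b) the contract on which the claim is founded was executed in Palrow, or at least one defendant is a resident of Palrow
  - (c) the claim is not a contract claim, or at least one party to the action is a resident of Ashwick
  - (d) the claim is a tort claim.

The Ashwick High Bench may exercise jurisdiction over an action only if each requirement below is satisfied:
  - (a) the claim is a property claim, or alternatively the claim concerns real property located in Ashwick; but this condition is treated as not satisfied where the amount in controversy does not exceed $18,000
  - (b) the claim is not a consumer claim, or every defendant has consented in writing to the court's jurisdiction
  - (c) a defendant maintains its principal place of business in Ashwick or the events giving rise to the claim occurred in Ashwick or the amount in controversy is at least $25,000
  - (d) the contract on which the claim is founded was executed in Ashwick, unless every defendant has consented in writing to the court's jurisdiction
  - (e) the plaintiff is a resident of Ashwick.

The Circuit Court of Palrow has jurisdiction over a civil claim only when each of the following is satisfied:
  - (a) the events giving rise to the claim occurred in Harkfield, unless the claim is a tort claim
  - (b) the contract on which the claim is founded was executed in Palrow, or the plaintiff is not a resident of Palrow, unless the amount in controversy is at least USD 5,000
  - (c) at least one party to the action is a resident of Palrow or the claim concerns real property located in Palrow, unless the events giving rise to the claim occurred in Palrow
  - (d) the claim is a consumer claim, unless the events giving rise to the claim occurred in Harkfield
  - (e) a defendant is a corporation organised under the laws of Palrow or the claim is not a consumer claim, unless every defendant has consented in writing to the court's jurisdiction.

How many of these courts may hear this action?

The Palrow High Bench:
  (a) The plaintiff resides in Harkfield, which is not Palrow, so one alternative holds. The carve-out does not apply: the operative events occurred in Harkfield, not Palrow. Met.
  (b) Soren Lindqvist resides in Palrow, so this disjunct is met. Met.
  (c) The claim is a tort claim, not a contract claim, so this disjunct is met. Satisfied.
  (d) The claim is a tort claim. Met.
  → The court has jurisdiction.
The Ashwick High Bench:
  (a) The claim is a tort claim, not a property claim; the claim does not concern real property — every alternative fails. Not satisfied.
  (b) The claim is a tort claim, not a consumer claim, which satisfies one of the alternatives. Met.
  (c) No defendant is a corporation; the operative events occurred in Harkfield, not Ashwick; the amount in controversy is 17,000 dollars, below the $25,000 floor — every alternative fails. Not met.
  (d) No contract (and hence no place of execution) is alleged. The proviso offers no rescue either, since no such written consent has been filed. Not satisfied.
  (e) The plaintiff resides in Harkfield, not Ashwick. Fails.
  → Not every requirement is met — no jurisdiction.
The Circuit Court of Palrow:
  (a) The operative events occurred in Harkfield. Met.
  (b) The plaintiff resides in Harkfield, which is not Palrow, which satisfies one of the alternatives. Satisfied.
  (c) Soren Lindqvist resides in Palrow — that alternative is enough. Met.
  (d) The claim is a tort claim, not a consumer claim. However, the operative events occurred in Harkfield, so the 'unless' proviso supplies this condition. Condition met.
  (e) The claim is a tort claim, not a consumer claim, so one alternative holds. Condition met.
  → Every requirement is satisfied — jurisdiction.
Courts with jurisdiction: the Palrow High Bench, the Circuit Court of Palrow — 2 in total.

2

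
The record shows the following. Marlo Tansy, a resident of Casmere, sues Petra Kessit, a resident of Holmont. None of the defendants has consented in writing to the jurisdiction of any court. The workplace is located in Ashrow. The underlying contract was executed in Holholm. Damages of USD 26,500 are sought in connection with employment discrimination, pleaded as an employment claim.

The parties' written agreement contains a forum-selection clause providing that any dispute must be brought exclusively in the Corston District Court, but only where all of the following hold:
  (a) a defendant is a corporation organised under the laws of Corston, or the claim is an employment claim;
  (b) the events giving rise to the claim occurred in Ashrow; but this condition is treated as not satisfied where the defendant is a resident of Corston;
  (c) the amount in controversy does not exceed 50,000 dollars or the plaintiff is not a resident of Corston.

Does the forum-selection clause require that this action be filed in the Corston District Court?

The Corston District Court:
  (a) The claim is an employment claim, which satisfies one of the alternatives. Condition met.
  (b) The operative events occurred in Ashrow. And the carve-out is inapplicable — the defendant resides in Holmont, not Corston. Satisfied.
  (c) The amount in controversy is USD 26,500, within the USD 50,000 ceiling, so this disjunct is met. Satisfied.
  → The clause applies.

Yes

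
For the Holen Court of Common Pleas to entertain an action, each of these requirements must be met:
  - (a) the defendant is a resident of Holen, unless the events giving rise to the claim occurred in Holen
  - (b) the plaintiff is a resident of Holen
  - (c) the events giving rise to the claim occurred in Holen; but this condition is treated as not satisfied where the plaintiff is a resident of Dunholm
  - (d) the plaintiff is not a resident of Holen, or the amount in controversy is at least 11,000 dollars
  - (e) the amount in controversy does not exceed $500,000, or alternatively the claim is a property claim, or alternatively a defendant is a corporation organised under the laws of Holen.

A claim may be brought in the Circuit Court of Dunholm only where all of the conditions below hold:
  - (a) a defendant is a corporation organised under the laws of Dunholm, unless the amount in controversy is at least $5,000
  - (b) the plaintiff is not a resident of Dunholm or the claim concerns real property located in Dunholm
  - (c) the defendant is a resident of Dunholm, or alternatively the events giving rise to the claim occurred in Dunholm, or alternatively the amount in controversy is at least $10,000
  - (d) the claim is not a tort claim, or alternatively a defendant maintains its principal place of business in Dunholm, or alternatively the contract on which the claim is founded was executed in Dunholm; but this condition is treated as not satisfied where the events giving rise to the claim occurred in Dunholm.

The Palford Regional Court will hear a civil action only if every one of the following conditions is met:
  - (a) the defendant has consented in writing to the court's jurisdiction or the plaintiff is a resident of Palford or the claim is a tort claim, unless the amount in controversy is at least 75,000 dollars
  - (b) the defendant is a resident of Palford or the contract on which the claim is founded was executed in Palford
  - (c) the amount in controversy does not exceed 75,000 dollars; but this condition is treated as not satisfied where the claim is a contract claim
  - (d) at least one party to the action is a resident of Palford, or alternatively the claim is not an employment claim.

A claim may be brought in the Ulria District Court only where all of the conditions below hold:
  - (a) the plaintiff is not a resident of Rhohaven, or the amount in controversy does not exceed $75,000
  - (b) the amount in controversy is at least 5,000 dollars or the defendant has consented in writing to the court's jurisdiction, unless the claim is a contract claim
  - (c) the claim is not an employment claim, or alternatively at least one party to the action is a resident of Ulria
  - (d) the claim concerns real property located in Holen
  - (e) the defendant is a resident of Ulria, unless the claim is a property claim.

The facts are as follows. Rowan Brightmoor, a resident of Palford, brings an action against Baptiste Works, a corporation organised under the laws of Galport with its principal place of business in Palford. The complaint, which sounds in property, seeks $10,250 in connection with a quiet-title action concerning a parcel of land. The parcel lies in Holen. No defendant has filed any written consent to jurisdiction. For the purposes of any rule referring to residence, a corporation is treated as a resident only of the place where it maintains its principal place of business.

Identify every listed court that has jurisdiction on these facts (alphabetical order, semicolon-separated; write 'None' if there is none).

the Circuit Court of Dunholm; the Palford Regional Court; the Ulria District Court

The Holen Court of Common Pleas:
  (a) The defendant resides in Palford, not Holen. However, the operative events occurred in Holen, so the 'unless' proviso supplies this condition. Condition met.
  (b) The plaintiff resides in Palford, not Holen. Condition not met.
  (c) The operative events occurred in Holen. The carve-out does not apply: the plaintiff resides in Palford, not Dunholm. Satisfied.
  (d) The plaintiff resides in Palford, which is not Holen, so this disjunct is met. Satisfied.
  (e) The amount in controversy is 10,250 dollars, within the 500,000 dollars ceiling — that alternative is enough. Satisfied.
  → Not every requirement is met — no jurisdiction.
The Circuit Court of Dunholm:
  (a) The corporate defendant(s) are organised in Galport, not Dunholm. However, the amount in controversy is 10,250 dollars, which meets the $5,000 floor, so the 'unless' proviso supplies this condition. Condition met.
  (b) The plaintiff resides in Palford, which is not Dunholm, so one alternative holds. Condition met.
  (c) The amount in controversy is $10,250, which meets the $10,000 floor, so one alternative holds. Met.
  (d) The claim is a property claim, not a tort claim, which satisfies one of the alternatives. The exception is not triggered, since the operative events occurred in Holen, not Dunholm. Met.
  → All conditions met; jurisdiction exists.
The Palford Regional Court:
  (a) The plaintiff resides in Palford, which satisfies one of the alternatives. Met.
  (b) The defendant resides in Palford — that alternative is enough. Condition met.
  (c) The amount in controversy is $10,250, within the $75,000 ceiling. The carve-out does not apply: the claim is a property claim, not a contract claim. Met.
  (d) Rowan Brightmoor resides in Palford, so one alternative holds. Condition met.
  → All conditions met; jurisdiction exists.
The Ulria District Court:
  (a) The plaintiff resides in Palford, which is not Rhohaven, which satisfies one of the alternatives. Satisfied.
  (b) The amount in controversy is 10,250 dollars, which meets the $5,000 floor — that alternative is enough. Met.
  (c) The claim is a property claim, not an employment claim, so this disjunct is met. Satisfied.
  (d) The property lies in Holen. Met.
  (e) The defendant resides in Palford, not Ulria. The proviso rescues it, though: the claim is a property claim. Condition met.
  → All conditions met; jurisdiction exists.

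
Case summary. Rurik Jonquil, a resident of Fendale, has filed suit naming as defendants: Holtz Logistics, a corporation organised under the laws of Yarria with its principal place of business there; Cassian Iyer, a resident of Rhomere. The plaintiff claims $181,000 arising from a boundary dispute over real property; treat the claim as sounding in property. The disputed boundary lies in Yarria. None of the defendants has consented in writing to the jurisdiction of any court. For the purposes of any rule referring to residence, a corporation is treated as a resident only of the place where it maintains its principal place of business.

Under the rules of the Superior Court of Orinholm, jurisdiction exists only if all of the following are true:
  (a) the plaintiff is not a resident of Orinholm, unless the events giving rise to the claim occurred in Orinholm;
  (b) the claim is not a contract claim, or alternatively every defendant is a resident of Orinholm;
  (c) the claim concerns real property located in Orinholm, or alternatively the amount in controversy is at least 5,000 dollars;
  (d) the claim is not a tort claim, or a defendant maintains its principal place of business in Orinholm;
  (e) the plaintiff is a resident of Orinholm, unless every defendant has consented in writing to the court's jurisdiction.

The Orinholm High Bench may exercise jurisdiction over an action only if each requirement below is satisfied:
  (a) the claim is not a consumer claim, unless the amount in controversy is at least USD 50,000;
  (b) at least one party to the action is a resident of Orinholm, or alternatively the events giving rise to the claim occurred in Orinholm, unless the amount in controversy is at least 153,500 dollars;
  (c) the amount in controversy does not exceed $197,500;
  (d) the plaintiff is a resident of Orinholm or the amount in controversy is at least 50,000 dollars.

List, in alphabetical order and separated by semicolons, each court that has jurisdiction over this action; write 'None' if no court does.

the Orinholm High Bench

The Superior Court of Orinholm:
  (a) The plaintiff resides in Fendale, which is not Orinholm. Met.
  (b) The claim is a property claim, not a contract claim, so this disjunct is met. Satisfied.
  (c) The amount in controversy is 181,000 dollars, which meets the $5,000 floor, so this disjunct is met. Condition met.
  (d) The claim is a property claim, not a tort claim — that alternative is enough. Satisfied.
  (e) The plaintiff resides in Fendale, not Orinholm. Nor does the 'unless' clause help: no such written consent has been filed. Not satisfied.
  → The court lacks jurisdiction.
The Orinholm High Bench:
  (a) The claim is a property claim, not a consumer claim. Met.
  (b) No party resides in Orinholm; the operative events occurred in Yarria, not Orinholm — none of the alternatives is met. But the amount in controversy is USD 181,000, which meets the USD 153,500 floor, and the 'unless' clause therefore excuses the requirement. Condition met.
  (c) The amount in controversy is USD 181,000, within the $197,500 ceiling. Satisfied.
  (d) The amount in controversy is $181,000, which meets the 50,000 dollars floor, so one alternative holds. Satisfied.
  → All conditions met; jurisdiction exists.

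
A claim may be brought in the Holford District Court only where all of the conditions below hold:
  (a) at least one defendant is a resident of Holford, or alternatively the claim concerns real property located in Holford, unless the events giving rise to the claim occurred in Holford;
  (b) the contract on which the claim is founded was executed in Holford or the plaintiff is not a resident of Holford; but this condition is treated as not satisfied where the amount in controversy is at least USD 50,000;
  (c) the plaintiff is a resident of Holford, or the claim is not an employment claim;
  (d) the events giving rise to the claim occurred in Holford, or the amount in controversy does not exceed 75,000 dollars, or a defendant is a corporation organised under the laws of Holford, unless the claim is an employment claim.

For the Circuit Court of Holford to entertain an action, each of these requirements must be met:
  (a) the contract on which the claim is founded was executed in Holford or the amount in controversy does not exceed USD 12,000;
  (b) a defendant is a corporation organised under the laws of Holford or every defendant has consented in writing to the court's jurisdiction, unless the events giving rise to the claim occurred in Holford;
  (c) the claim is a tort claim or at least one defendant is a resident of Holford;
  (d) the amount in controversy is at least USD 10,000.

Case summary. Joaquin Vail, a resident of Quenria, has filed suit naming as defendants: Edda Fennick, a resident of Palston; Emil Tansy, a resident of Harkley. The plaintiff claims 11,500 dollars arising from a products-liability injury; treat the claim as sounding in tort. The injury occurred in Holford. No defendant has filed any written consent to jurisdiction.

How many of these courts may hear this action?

The Holford District Court:
  (a) No defendant resides in Holford (they reside in Palston, Harkley); the claim does not concern real property — every alternative fails. But the operative events occurred in Holford, and the 'unless' clause therefore excuses the requirement. Satisfied.
  (b) The plaintiff resides in Quenria, which is not Holford, which satisfies one of the alternatives. And the carve-out is inapplicable — the amount in controversy is $11,500, below the 50,000 dollars floor. Met.
  (c) The claim is a tort claim, not an employment claim, so one alternative holds. Satisfied.
  (d) The operative events occurred in Holford, so this disjunct is met. Condition met.
  → All conditions met; jurisdiction exists.
The Circuit Court of Holford:
  (a) The amount in controversy is USD 11,500, within the 12,000 dollars ceiling — that alternative is enough. Satisfied.
  (b) No defendant is a corporation; no such written consent has been filed — none of the alternatives is met. The proviso rescues it, though: the operative events occurred in Holford. Condition met.
  (c) The claim is a tort claim, so this disjunct is met. Satisfied.
  (d) The amount in controversy is USD 11,500, which meets the $10,000 floor. Met.
  → Every requirement is satisfied — jurisdiction.
Courts with jurisdiction: the Holford District Court, the Circuit Court of Holford — 2 in total.

2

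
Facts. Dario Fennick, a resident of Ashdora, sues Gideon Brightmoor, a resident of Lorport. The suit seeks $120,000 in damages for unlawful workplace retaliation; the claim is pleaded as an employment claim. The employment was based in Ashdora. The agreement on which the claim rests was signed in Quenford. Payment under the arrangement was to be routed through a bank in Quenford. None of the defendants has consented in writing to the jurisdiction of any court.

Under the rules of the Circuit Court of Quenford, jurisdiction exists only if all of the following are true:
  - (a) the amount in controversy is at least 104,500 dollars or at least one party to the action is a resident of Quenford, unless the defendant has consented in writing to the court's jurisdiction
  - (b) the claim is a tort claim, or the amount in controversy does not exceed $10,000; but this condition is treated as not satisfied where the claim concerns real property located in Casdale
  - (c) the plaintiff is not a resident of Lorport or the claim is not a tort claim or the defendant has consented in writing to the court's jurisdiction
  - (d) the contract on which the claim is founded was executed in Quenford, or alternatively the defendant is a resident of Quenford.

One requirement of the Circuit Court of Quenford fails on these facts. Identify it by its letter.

The Circuit Court of Quenford:
  (a) The amount in controversy is USD 120,000, which meets the 104,500 dollars floor, so this disjunct is met. Condition met.
  (b) The claim is an employment claim, not a tort claim; the amount in controversy is USD 120,000, above the 10,000 dollars ceiling — none of the alternatives is met. Not satisfied.
  (c) The plaintiff resides in Ashdora, which is not Lorport, which satisfies one of the alternatives. Condition met.
  (d) The contract was executed in Quenford — that alternative is enough. Met.
Only condition (b) fails.

(b)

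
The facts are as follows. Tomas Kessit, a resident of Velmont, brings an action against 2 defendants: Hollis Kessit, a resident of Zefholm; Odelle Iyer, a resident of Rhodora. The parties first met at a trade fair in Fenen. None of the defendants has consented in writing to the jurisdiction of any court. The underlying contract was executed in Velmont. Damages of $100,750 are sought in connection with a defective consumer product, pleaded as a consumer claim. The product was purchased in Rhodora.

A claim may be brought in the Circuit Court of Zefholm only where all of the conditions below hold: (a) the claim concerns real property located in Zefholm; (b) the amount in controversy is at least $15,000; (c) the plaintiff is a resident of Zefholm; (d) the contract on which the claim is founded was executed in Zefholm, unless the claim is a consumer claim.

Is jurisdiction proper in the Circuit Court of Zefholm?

No

The Circuit Court of Zefholm:
  (a) The claim does not concern real property. Not met.
  (b) The amount in controversy is 100,750 dollars, which meets the 15,000 dollars floor. Condition met.
  (c) The plaintiff resides in Velmont, not Zefholm. Fails.
  (d) The contract was executed in Velmont, not Zefholm. The proviso rescues it, though: the claim is a consumer claim. Satisfied.
  → The court lacks jurisdiction.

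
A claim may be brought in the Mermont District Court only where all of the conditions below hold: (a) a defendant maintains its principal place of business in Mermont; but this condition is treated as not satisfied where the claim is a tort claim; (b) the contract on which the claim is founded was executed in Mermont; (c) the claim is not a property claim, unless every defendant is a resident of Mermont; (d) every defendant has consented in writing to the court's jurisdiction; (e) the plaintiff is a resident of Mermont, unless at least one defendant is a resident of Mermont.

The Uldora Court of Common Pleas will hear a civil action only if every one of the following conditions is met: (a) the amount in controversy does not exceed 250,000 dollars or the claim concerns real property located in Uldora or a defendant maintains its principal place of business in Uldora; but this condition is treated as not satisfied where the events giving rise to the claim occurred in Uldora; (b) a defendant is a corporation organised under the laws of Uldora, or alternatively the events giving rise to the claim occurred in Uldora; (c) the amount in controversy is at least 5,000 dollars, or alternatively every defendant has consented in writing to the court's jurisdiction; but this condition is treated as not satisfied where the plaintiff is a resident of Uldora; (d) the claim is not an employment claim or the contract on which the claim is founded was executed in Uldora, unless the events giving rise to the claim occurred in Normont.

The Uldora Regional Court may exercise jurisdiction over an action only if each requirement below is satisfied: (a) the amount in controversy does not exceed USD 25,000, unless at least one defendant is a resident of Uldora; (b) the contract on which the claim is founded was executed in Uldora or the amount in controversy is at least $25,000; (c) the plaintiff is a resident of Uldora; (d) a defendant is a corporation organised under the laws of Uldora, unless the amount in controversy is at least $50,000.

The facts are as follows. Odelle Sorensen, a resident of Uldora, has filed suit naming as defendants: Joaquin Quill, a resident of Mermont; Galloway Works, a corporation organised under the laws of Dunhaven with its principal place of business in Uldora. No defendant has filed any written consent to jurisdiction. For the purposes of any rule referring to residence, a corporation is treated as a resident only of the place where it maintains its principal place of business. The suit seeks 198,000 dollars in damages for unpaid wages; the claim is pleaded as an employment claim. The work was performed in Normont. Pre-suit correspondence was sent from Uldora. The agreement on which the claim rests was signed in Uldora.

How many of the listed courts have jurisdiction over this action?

The Mermont District Court:
  (a) The corporate defendant(s) have their principal place of business in Uldora, not Mermont. Not satisfied.
  (b) The contract was executed in Uldora, not Mermont. Fails.
  (c) The claim is an employment claim, not a property claim. Satisfied.
  (d) No such written consent has been filed. Not satisfied.
  (e) The plaintiff resides in Uldora, not Mermont. But Joaquin Quill resides in Mermont, and the 'unless' clause therefore excuses the requirement. Met.
  → No jurisdiction.
The Uldora Court of Common Pleas:
  (a) The amount in controversy is USD 198,000, within the $250,000 ceiling, so one alternative holds. And the carve-out is inapplicable — the operative events occurred in Normont, not Uldora. Met.
  (b) The corporate defendant(s) are organised in Dunhaven, not Uldora; the operative events occurred in Normont, not Uldora — no alternative holds. Not satisfied.
  (c) The amount in controversy is $198,000, which meets the $5,000 floor, which satisfies one of the alternatives. But the carve-out bites: the plaintiff resides in Uldora. Not satisfied.
  (d) The contract was executed in Uldora, which satisfies one of the alternatives. Satisfied.
  → At least one condition fails; no jurisdiction.
The Uldora Regional Court:
  (a) The amount in controversy is USD 198,000, above the $25,000 ceiling. The proviso rescues it, though: Galloway Works resides in Uldora. Condition met.
  (b) The contract was executed in Uldora, so one alternative holds. Met.
  (c) The plaintiff resides in Uldora. Met.
  (d) The corporate defendant(s) are organised in Dunhaven, not Uldora. But the amount in controversy is USD 198,000, which meets the USD 50,000 floor, and the 'unless' clause therefore excuses the requirement. Satisfied.
  → Jurisdiction lies.
Courts with jurisdiction: the Uldora Regional Court — 1 in total.

1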